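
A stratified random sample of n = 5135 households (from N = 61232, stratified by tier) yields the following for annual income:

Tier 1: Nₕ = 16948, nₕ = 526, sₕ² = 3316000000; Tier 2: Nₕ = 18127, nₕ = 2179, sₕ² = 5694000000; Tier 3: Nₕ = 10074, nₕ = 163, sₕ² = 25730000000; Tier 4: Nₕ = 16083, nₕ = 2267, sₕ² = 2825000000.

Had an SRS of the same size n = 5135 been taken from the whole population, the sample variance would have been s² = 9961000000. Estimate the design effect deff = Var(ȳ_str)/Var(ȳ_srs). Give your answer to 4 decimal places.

Var(ȳ_str) = Σ Wₕ²(1−fₕ)sₕ²/nₕ with Wₕ = Nₕ/61232:
  Tier 1: (16948/61232)²·(1−526/16948)·3316000000/526 = 467968.25
  Tier 2: (18127/61232)²·(1−2179/18127)·5694000000/2179 = 201481.65
  Tier 3: (10074/61232)²·(1−163/10074)·25730000000/163 = 4.2035355 × 10^6
  Tier 4: (16083/61232)²·(1−2267/16083)·2825000000/2267 = 73851.518
  → Var(ȳ_str) = 4.9468369 × 10^6.
Var(ȳ_srs) = (1 − 5135/61232)·9961000000/5135 = 1.7771484 × 10^6.
deff = (4.9468369 × 10^6) / (1.7771484 × 10^6) = 2.7836.

2.7836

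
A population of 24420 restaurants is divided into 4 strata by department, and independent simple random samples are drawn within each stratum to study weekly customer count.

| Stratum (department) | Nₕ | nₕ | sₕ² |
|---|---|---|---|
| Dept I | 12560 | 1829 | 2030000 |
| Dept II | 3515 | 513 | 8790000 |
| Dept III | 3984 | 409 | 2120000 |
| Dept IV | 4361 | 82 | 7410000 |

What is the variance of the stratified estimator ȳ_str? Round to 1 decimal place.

3505.6

Var(ȳ_str) = Σₕ Wₕ²(1 − fₕ)sₕ²/nₕ with Wₕ = Nₕ/N, N = 24420.
Dept I: Wₕ = 0.51433251; term = 0.51433251²·(1 − 0.14562102)·2030000/1829 = 250.85389.
Dept II: Wₕ = 0.14393939; term = 0.14393939²·(1 − 0.14594595)·8790000/513 = 303.19093.
Dept III: Wₕ = 0.16314496; term = 0.16314496²·(1 − 0.10266064)·2120000/409 = 123.79885.
Dept IV: Wₕ = 0.17858313; term = 0.17858313²·(1 − 0.01880303)·7410000/82 = 2827.7526.
Sum = 3505.5963.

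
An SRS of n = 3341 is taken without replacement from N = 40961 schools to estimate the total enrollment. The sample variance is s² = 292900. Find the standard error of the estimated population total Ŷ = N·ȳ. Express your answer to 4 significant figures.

Var(Ŷ) = N²·Var(ȳ) = N²·(1 − n/N)·s²/n.
f = 3341/40961 = 0.08156539; Var(ȳ) = 0.91843461·292900/3341 = 80.517658.
Var(Ŷ) = 40961² · 80.517658 = 1.3509281 × 10^11.
SE(Ŷ) = √(1.3509281 × 10^11) = 367500.

367500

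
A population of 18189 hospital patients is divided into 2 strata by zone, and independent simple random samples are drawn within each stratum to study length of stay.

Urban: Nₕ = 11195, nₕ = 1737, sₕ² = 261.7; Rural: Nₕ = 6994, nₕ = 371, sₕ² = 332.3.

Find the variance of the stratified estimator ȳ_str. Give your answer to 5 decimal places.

0.17362

Var(ȳ_str) = Σₕ Wₕ²(1 − fₕ)sₕ²/nₕ with Wₕ = Nₕ/N, N = 18189.
Urban: Wₕ = 0.61548188; term = 0.61548188²·(1 − 0.15515855)·261.7/1737 = 0.048218053.
Rural: Wₕ = 0.38451812; term = 0.38451812²·(1 − 0.05304547)·332.3/371 = 0.12540625.
Sum = 0.1736243.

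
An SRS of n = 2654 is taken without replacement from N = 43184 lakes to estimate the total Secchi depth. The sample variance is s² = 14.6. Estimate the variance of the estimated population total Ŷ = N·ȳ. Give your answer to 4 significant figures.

Var(Ŷ) = N²·Var(ȳ) = N²·(1 − n/N)·s²/n.
f = 2654/43184 = 0.06145795; Var(ȳ) = 0.93854205·14.6/2654 = 0.0051630422.
Var(Ŷ) = 43184² · 0.0051630422 = 9.6283398 × 10^6.

9.628 × 10^6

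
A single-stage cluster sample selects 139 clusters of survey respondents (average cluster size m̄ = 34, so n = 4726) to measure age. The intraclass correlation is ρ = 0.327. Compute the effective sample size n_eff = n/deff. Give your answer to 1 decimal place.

deff = 1 + (34 − 1)·0.327 = 1 + 10.791 = 11.791.
n_eff = 4726 / 11.791 = 400.8.

400.8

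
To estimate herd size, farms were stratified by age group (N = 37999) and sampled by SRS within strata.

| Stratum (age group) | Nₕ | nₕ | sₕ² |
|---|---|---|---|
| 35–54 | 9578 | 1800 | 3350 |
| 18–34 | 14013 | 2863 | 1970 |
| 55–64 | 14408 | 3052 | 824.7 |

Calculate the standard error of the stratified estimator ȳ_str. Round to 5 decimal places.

Var(ȳ_str) = Σₕ Wₕ²(1 − fₕ)sₕ²/nₕ with Wₕ = Nₕ/N, N = 37999.
35–54: Wₕ = 0.25205926; term = 0.25205926²·(1 − 0.18793067)·3350/1800 = 0.096021998.
18–34: Wₕ = 0.36877286; term = 0.36877286²·(1 − 0.20431028)·1970/2863 = 0.074457171.
55–64: Wₕ = 0.37916787; term = 0.37916787²·(1 − 0.21182676)·824.7/3052 = 0.030619367.
Sum = 0.20109854.
SE = √(0.20109854) = 0.44844.

0.44844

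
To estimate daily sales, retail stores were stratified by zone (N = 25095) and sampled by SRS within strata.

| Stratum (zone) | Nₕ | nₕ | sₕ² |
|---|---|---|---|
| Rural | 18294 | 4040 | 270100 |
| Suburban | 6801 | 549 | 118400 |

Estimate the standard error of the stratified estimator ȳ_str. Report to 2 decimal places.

Var(ȳ_str) = Σₕ Wₕ²(1 − fₕ)sₕ²/nₕ with Wₕ = Nₕ/N, N = 25095.
Rural: Wₕ = 0.72898984; term = 0.72898984²·(1 − 0.22083743)·270100/4040 = 27.68307.
Suburban: Wₕ = 0.27101016; term = 0.27101016²·(1 − 0.08072342)·118400/549 = 14.561184.
Sum = 42.244254.
SE = √(42.244254) = 6.50.

6.50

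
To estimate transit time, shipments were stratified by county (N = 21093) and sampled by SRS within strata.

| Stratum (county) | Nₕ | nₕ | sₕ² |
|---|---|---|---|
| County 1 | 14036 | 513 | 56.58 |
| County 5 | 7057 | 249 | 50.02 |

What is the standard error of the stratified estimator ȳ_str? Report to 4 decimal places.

0.2622

Var(ȳ_str) = Σₕ Wₕ²(1 − fₕ)sₕ²/nₕ with Wₕ = Nₕ/N, N = 21093.
County 1: Wₕ = 0.66543403; term = 0.66543403²·(1 − 0.03654887)·56.58/513 = 0.047052779.
County 5: Wₕ = 0.33456597; term = 0.33456597²·(1 − 0.03528412)·50.02/249 = 0.021692385.
Sum = 0.068745164.
SE = √(0.068745164) = 0.2622.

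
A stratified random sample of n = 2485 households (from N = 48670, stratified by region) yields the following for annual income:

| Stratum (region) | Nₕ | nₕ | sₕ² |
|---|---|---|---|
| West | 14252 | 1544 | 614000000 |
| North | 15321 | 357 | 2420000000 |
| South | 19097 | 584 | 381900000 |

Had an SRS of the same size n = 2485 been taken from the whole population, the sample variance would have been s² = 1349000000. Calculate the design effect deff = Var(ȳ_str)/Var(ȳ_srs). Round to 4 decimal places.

Var(ȳ_str) = Σ Wₕ²(1−fₕ)sₕ²/nₕ with Wₕ = Nₕ/48670:
  West: (14252/48670)²·(1−1544/14252)·614000000/1544 = 30405.448
  North: (15321/48670)²·(1−357/15321)·2420000000/357 = 656083.73
  South: (19097/48670)²·(1−584/19097)·381900000/584 = 97601.405
  → Var(ȳ_str) = 784090.58.
Var(ȳ_srs) = (1 − 2485/48670)·1349000000/2485 = 515139.86.
deff = 784090.58 / 515139.86 = 1.5221.

1.5221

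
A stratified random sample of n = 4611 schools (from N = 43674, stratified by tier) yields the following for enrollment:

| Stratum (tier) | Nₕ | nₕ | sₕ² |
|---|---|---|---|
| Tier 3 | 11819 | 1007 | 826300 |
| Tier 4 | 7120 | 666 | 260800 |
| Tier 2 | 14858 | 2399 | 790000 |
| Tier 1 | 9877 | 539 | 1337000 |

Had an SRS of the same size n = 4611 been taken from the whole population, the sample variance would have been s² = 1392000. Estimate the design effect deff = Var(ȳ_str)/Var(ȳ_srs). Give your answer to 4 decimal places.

0.8011

Var(ȳ_str) = Σ Wₕ²(1−fₕ)sₕ²/nₕ with Wₕ = Nₕ/43674:
  Tier 3: (11819/43674)²·(1−1007/11819)·826300/1007 = 54.972959
  Tier 4: (7120/43674)²·(1−666/7120)·260800/666 = 9.4340109
  Tier 2: (14858/43674)²·(1−2399/14858)·790000/2399 = 31.959093
  Tier 1: (9877/43674)²·(1−539/9877)·1337000/539 = 119.9432
  → Var(ȳ_str) = 216.30926.
Var(ȳ_srs) = (1 − 4611/43674)·1392000/4611 = 270.01428.
deff = 216.30926 / 270.01428 = 0.8011.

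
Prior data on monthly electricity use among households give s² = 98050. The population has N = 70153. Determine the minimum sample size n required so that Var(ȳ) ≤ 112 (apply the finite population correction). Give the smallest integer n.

Without fpc, n₀ = s²/D = 98050/112 = 875.4464.
With fpc, (1 − n/N)·s²/n ≤ D requires n ≥ n₀/(1 + n₀/N) = 875.4464/(1 + 875.4464/70153) = 864.6563.
Rounding up, n = 865.

865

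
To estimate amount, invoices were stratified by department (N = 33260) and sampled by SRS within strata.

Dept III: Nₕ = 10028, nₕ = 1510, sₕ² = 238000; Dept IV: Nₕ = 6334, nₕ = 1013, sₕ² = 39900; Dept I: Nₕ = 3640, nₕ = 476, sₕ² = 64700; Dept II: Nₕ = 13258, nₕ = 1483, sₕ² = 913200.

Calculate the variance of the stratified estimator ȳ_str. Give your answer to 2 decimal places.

Var(ȳ_str) = Σₕ Wₕ²(1 − fₕ)sₕ²/nₕ with Wₕ = Nₕ/N, N = 33260.
Dept III: Wₕ = 0.30150331; term = 0.30150331²·(1 − 0.15057838)·238000/1510 = 12.170474.
Dept IV: Wₕ = 0.19043897; term = 0.19043897²·(1 − 0.15993053)·39900/1013 = 1.200025.
Dept I: Wₕ = 0.10944077; term = 0.10944077²·(1 − 0.13076923)·64700/476 = 1.4151116.
Dept II: Wₕ = 0.39861696; term = 0.39861696²·(1 − 0.11185699)·913200/1483 = 86.899883.
Sum = 101.68549.

101.69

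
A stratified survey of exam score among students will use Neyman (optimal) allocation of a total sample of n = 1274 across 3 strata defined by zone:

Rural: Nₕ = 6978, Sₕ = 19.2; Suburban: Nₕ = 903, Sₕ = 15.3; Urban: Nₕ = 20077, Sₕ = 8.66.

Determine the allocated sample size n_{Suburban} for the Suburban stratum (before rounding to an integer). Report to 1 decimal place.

Neyman allocation: nₕ = n·NₕSₕ / Σⱼ NⱼSⱼ.
Σ NⱼSⱼ = 6978·19.2 + 903·15.3 + 20077·8.66 = 321660.32.
n_{Suburban} = 1274·903·15.3 / 321660.32 = 54.7.

54.7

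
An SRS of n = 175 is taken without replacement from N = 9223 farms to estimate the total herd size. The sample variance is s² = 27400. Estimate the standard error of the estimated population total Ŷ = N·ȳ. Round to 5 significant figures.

Var(Ŷ) = N²·Var(ȳ) = N²·(1 − n/N)·s²/n.
f = 175/9223 = 0.01897430; Var(ȳ) = 0.98102570·27400/175 = 153.60059.
Var(Ŷ) = 9223² · 153.60059 = 1.3065839 × 10^10.
SE(Ŷ) = √(1.3065839 × 10^10) = 114310.

114310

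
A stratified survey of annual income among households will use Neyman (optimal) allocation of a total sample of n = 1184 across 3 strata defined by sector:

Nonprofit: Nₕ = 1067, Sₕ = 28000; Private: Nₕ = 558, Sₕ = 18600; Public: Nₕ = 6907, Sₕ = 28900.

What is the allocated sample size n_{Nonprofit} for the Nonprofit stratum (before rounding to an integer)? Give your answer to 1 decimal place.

Neyman allocation: nₕ = n·NₕSₕ / Σⱼ NⱼSⱼ.
Σ NⱼSⱼ = 1067·28000 + 558·18600 + 6907·28900 = 2.398671 × 10^8.
n_{Nonprofit} = 1184·1067·28000 / (2.398671 × 10^8) = 147.5.

147.5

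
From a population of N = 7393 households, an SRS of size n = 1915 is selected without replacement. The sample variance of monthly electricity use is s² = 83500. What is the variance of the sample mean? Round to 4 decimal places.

Under SRS without replacement, Var(ȳ) = (1 − f)·s²/n with f = n/N = 1915/7393 = 0.25902881.
Var(ȳ) = (1 − 0.25902881)·83500/1915 = 0.74097119·43.603133 = 32.308665.

32.3087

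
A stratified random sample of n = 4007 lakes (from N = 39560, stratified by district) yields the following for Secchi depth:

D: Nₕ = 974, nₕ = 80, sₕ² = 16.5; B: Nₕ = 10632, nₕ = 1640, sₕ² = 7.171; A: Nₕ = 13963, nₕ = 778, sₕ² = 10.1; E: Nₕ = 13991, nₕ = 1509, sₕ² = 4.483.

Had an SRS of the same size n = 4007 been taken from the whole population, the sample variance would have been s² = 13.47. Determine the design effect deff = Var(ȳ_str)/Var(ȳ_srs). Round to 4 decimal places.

0.7416

Var(ȳ_str) = Σ Wₕ²(1−fₕ)sₕ²/nₕ with Wₕ = Nₕ/39560:
  D: (974/39560)²·(1−80/974)·16.5/80 = 1.1475665 × 10^-4
  B: (10632/39560)²·(1−1640/10632)·7.171/1640 = 2.6711272 × 10^-4
  A: (13963/39560)²·(1−778/13963)·10.1/778 = 0.0015271725
  E: (13991/39560)²·(1−1509/13991)·4.483/1509 = 3.3151247 × 10^-4
  → Var(ȳ_str) = 0.0022405543.
Var(ȳ_srs) = (1 − 4007/39560)·13.47/4007 = 0.0030211217.
deff = 0.0022405543 / 0.0030211217 = 0.7416.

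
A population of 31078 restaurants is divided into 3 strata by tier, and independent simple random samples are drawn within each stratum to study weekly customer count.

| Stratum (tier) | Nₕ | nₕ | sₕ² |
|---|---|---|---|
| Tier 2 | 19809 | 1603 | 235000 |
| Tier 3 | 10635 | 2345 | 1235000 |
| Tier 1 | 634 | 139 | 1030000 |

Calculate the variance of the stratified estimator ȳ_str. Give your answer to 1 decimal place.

105.2

Var(ȳ_str) = Σₕ Wₕ²(1 − fₕ)sₕ²/nₕ with Wₕ = Nₕ/N, N = 31078.
Tier 2: Wₕ = 0.63739623; term = 0.63739623²·(1 − 0.08092281)·235000/1603 = 54.740065.
Tier 3: Wₕ = 0.34220349; term = 0.34220349²·(1 − 0.22049835)·1235000/2345 = 48.073972.
Tier 1: Wₕ = 0.02040028; term = 0.02040028²·(1 − 0.21924290)·1030000/139 = 2.4077465.
Sum = 105.22178.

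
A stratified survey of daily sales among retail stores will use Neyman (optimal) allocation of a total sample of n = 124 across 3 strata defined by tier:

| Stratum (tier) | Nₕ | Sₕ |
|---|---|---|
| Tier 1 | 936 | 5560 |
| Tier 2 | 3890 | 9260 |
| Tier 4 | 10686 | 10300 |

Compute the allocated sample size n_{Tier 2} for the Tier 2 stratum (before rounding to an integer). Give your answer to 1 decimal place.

Neyman allocation: nₕ = n·NₕSₕ / Σⱼ NⱼSⱼ.
Σ NⱼSⱼ = 936·5560 + 3890·9260 + 10686·10300 = 1.5129136 × 10^8.
n_{Tier 2} = 124·3890·9260 / (1.5129136 × 10^8) = 29.5.

29.5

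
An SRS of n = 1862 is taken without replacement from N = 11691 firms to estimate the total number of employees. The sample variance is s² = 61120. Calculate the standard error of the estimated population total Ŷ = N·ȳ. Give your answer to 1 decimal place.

61416.1

Var(Ŷ) = N²·Var(ȳ) = N²·(1 − n/N)·s²/n.
f = 1862/11691 = 0.15926781; Var(ȳ) = 0.84073219·61120/1862 = 27.596966.
Var(Ŷ) = 11691² · 27.596966 = 3.771939 × 10^9.
SE(Ŷ) = √(3.771939 × 10^9) = 61416.1.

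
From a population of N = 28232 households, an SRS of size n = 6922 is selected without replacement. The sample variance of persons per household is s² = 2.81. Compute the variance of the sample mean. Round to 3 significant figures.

3.06 × 10^-4

Under SRS without replacement, Var(ȳ) = (1 − f)·s²/n with f = n/N = 6922/28232 = 0.24518277.
Var(ȳ) = (1 − 0.24518277)·2.81/6922 = 0.75481723·4.0595204 × 10^-4 = 3.0641959 × 10^-4.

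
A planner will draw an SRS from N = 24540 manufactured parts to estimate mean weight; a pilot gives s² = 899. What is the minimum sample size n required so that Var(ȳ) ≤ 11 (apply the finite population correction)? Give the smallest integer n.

Without fpc, n₀ = s²/D = 899/11 = 81.7273.
With fpc, (1 − n/N)·s²/n ≤ D requires n ≥ n₀/(1 + n₀/N) = 81.7273/(1 + 81.7273/24540) = 81.4560.
Rounding up, n = 82.

82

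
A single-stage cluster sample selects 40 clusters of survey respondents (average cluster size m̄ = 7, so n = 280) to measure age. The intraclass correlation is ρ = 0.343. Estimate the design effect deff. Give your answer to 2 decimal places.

deff = 1 + (7 − 1)·0.343 = 1 + 2.058 = 3.058.

3.06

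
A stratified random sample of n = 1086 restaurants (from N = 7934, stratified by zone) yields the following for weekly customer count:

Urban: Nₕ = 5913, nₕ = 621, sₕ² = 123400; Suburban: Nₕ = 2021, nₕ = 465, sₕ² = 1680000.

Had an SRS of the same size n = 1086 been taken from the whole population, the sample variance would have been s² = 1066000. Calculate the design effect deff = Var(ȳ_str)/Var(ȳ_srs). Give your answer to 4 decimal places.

Var(ȳ_str) = Σ Wₕ²(1−fₕ)sₕ²/nₕ with Wₕ = Nₕ/7934:
  Urban: (5913/7934)²·(1−621/5913)·123400/621 = 98.779513
  Suburban: (2021/7934)²·(1−465/2021)·1680000/465 = 180.4878
  → Var(ȳ_str) = 279.26731.
Var(ȳ_srs) = (1 − 1086/7934)·1066000/1086 = 847.22534.
deff = 279.26731 / 847.22534 = 0.3296.

0.3296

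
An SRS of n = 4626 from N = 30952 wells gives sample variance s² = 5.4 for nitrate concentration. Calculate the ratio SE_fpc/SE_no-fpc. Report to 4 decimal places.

f = n/N = 4626/30952 = 0.14945722.
SE_no-fpc = √(s²/n) = 0.034165994; SE_fpc = √((1−f)s²/n) = 0.031509546.
Ratio = √(1−f) = 0.92224876.

0.9222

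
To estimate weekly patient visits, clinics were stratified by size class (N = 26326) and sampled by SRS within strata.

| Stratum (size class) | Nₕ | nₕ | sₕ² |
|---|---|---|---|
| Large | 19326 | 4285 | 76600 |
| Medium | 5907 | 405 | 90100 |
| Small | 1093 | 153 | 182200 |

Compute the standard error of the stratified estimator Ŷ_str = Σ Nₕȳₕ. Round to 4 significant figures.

116800

Var(Ŷ_str) = Σₕ Nₕ²(1 − fₕ)sₕ²/nₕ.
Large: 19326²·(1 − 4285/19326)·76600/4285 = 5.1963289 × 10^9.
Medium: 5907²·(1 − 405/5907)·90100/405 = 7.2303168 × 10^9.
Small: 1093²·(1 − 153/1093)·182200/153 = 1.2235028 × 10^9.
Sum = 1.3650149 × 10^10.
SE = √(1.3650149 × 10^10) = 116800.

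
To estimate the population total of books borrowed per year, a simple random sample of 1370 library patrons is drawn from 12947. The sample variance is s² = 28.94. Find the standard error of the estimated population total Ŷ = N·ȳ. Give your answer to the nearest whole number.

Var(Ŷ) = N²·Var(ȳ) = N²·(1 − n/N)·s²/n.
f = 1370/12947 = 0.10581602; Var(ȳ) = 0.89418398·28.94/1370 = 0.018888821.
Var(Ŷ) = 12947² · 0.018888821 = 3.166235 × 10^6.
SE(Ŷ) = √(3.166235 × 10^6) = 1779.

1779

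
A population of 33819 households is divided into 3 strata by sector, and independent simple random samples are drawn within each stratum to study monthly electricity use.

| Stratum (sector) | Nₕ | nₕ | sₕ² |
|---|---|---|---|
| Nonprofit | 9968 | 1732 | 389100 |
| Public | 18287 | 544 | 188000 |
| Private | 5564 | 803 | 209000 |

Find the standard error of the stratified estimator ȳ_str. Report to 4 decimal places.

Var(ȳ_str) = Σₕ Wₕ²(1 − fₕ)sₕ²/nₕ with Wₕ = Nₕ/N, N = 33819.
Nonprofit: Wₕ = 0.29474556; term = 0.29474556²·(1 − 0.17375602)·389100/1732 = 16.125611.
Public: Wₕ = 0.54073154; term = 0.54073154²·(1 − 0.02974791)·188000/544 = 98.040822.
Private: Wₕ = 0.16452290; term = 0.16452290²·(1 − 0.14432063)·209000/803 = 6.0282953.
Sum = 120.19473.
SE = √(120.19473) = 10.9633.

10.9633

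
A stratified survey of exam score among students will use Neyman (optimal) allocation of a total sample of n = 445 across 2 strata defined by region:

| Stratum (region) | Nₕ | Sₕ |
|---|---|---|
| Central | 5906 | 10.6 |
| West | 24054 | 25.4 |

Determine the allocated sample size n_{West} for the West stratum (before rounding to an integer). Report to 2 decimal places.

403.64

Neyman allocation: nₕ = n·NₕSₕ / Σⱼ NⱼSⱼ.
Σ NⱼSⱼ = 5906·10.6 + 24054·25.4 = 673575.2.
n_{West} = 445·24054·25.4 / 673575.2 = 403.64.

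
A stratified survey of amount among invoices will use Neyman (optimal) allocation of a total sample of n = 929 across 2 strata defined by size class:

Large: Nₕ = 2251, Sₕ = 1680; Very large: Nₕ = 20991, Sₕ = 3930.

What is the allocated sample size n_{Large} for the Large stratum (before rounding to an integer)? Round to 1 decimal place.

Neyman allocation: nₕ = n·NₕSₕ / Σⱼ NⱼSⱼ.
Σ NⱼSⱼ = 2251·1680 + 20991·3930 = 8.627631 × 10^7.
n_{Large} = 929·2251·1680 / (8.627631 × 10^7) = 40.7.

40.7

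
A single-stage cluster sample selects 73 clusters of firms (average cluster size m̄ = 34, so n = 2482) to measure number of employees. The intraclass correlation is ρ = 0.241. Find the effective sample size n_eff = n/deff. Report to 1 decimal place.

deff = 1 + (34 − 1)·0.241 = 1 + 7.953 = 8.953.
n_eff = 2482 / 8.953 = 277.2.

277.2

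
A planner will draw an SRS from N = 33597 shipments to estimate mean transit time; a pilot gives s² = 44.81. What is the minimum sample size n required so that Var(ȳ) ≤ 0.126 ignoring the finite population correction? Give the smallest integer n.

356

Without fpc, n₀ = s²/D = 44.81/0.126 = 355.6349.
Rounding up, n = 356.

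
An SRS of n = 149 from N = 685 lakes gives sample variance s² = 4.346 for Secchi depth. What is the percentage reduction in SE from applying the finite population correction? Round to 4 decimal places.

f = n/N = 149/685 = 0.21751825.
SE_no-fpc = √(s²/n) = 0.17078579; SE_fpc = √((1−f)s²/n) = 0.15107369.
Ratio = √(1−f) = 0.88457999. Reduction = 100·(1 − 0.88457999) = 11.5420%.

11.5420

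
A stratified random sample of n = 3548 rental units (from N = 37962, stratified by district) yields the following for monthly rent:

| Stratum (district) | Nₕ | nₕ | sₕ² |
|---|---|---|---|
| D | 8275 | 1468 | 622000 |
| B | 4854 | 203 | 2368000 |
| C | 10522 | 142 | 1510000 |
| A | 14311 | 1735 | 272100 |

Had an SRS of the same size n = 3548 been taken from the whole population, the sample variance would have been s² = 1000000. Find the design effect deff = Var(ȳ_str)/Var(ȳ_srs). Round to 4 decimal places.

4.0108

Var(ȳ_str) = Σ Wₕ²(1−fₕ)sₕ²/nₕ with Wₕ = Nₕ/37962:
  D: (8275/37962)²·(1−1468/8275)·622000/1468 = 16.561128
  B: (4854/37962)²·(1−203/4854)·2368000/203 = 182.73999
  C: (10522/37962)²·(1−142/10522)·1510000/142 = 805.90915
  A: (14311/37962)²·(1−1735/14311)·272100/1735 = 19.585894
  → Var(ȳ_str) = 1024.7962.
Var(ȳ_srs) = (1 − 3548/37962)·1000000/3548 = 255.5068.
deff = 1024.7962 / 255.5068 = 4.0108.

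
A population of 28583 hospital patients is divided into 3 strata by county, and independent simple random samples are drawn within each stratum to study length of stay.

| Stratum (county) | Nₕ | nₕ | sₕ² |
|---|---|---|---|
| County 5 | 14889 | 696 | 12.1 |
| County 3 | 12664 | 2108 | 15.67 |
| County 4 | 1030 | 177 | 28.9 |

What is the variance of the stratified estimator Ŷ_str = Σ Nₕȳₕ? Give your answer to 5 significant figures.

4.8110 × 10^6

Var(Ŷ_str) = Σₕ Nₕ²(1 − fₕ)sₕ²/nₕ.
County 5: 14889²·(1 − 696/14889)·12.1/696 = 3.673803 × 10^6.
County 3: 12664²·(1 − 2108/12664)·15.67/2108 = 993730.62.
County 4: 1030²·(1 − 177/1030)·28.9/177 = 143453.4.
Sum = 4.810987 × 10^6.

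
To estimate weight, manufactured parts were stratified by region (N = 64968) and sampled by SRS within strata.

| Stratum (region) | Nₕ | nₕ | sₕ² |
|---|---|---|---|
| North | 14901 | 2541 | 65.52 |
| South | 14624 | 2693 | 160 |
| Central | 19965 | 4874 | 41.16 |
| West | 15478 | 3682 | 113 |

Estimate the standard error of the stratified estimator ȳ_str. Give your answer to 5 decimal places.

0.07424

Var(ȳ_str) = Σₕ Wₕ²(1 − fₕ)sₕ²/nₕ with Wₕ = Nₕ/N, N = 64968.
North: Wₕ = 0.22935907; term = 0.22935907²·(1 − 0.17052547)·65.52/2541 = 0.0011251337.
South: Wₕ = 0.22509543; term = 0.22509543²·(1 − 0.18414934)·160/2693 = 0.002455996.
Central: Wₕ = 0.30730513; term = 0.30730513²·(1 − 0.24412722)·41.16/4874 = 6.0280685 × 10^-4.
West: Wₕ = 0.23824036; term = 0.23824036²·(1 − 0.23788603)·113/3682 = 0.0013275328.
Sum = 0.0055114694.
SE = √(0.0055114694) = 0.07424.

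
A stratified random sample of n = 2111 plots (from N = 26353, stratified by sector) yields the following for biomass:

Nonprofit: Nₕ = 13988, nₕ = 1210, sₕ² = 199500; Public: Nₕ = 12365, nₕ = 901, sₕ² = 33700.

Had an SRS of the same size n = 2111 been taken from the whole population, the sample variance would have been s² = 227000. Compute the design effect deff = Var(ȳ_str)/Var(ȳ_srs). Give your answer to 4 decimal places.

Var(ȳ_str) = Σ Wₕ²(1−fₕ)sₕ²/nₕ with Wₕ = Nₕ/26353:
  Nonprofit: (13988/26353)²·(1−1210/13988)·199500/1210 = 42.43419
  Public: (12365/26353)²·(1−901/12365)·33700/901 = 7.6344066
  → Var(ȳ_str) = 50.068597.
Var(ȳ_srs) = (1 − 2111/26353)·227000/2111 = 98.918155.
deff = 50.068597 / 98.918155 = 0.5062.

0.5062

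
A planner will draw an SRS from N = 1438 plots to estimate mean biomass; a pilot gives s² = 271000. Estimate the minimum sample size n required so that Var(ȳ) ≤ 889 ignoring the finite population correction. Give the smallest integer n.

305

Without fpc, n₀ = s²/D = 271000/889 = 304.8369.
Rounding up, n = 305.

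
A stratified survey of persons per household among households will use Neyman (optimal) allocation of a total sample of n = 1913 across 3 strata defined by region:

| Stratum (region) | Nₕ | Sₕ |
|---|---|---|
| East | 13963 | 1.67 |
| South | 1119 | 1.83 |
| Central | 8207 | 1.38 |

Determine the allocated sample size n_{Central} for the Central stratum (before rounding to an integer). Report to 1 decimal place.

Neyman allocation: nₕ = n·NₕSₕ / Σⱼ NⱼSⱼ.
Σ NⱼSⱼ = 13963·1.67 + 1119·1.83 + 8207·1.38 = 36691.64.
n_{Central} = 1913·8207·1.38 / 36691.64 = 590.5.

590.5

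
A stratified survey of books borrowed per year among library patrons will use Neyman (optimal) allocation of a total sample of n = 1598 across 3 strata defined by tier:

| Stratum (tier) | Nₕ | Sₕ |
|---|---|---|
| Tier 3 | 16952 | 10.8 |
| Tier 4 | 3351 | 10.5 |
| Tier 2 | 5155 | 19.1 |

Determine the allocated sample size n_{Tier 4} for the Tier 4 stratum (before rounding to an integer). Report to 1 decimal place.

Neyman allocation: nₕ = n·NₕSₕ / Σⱼ NⱼSⱼ.
Σ NⱼSⱼ = 16952·10.8 + 3351·10.5 + 5155·19.1 = 316727.6.
n_{Tier 4} = 1598·3351·10.5 / 316727.6 = 177.5.

177.5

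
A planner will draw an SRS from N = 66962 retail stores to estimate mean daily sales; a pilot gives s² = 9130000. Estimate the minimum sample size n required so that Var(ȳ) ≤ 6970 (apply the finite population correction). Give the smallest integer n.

Without fpc, n₀ = s²/D = 9130000/6970 = 1309.8996.
With fpc, (1 − n/N)·s²/n ≤ D requires n ≥ n₀/(1 + n₀/N) = 1309.8996/(1 + 1309.8996/66962) = 1284.7672.
Rounding up, n = 1285.

1285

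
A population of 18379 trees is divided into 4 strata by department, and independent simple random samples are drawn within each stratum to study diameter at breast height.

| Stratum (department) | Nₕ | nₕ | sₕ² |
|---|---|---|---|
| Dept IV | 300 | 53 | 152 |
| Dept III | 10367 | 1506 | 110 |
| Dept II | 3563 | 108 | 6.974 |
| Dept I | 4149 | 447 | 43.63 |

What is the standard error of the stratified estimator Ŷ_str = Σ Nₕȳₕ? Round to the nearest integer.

3036

Var(Ŷ_str) = Σₕ Nₕ²(1 − fₕ)sₕ²/nₕ.
Dept IV: 300²·(1 − 53/300)·152/53 = 212513.21.
Dept III: 10367²·(1 − 1506/10367)·110/1506 = 6.7097069 × 10^6.
Dept II: 3563²·(1 − 108/3563)·6.974/108 = 794917.51.
Dept I: 4149²·(1 − 447/4149)·43.63/447 = 1.499193 × 10^6.
Sum = 9.2163306 × 10^6.
SE = √(9.2163306 × 10^6) = 3036.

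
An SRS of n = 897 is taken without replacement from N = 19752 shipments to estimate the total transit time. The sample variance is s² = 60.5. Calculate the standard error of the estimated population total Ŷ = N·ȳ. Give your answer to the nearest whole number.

5012

Var(Ŷ) = N²·Var(ȳ) = N²·(1 − n/N)·s²/n.
f = 897/19752 = 0.04541312; Var(ȳ) = 0.95458688·60.5/897 = 0.064384065.
Var(Ŷ) = 19752² · 0.064384065 = 2.5118896 × 10^7.
SE(Ŷ) = √(2.5118896 × 10^7) = 5012.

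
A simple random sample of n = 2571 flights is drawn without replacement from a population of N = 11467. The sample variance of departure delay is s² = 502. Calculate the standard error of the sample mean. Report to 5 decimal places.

Under SRS without replacement, Var(ȳ) = (1 − f)·s²/n with f = n/N = 2571/11467 = 0.22420860.
Var(ȳ) = (1 − 0.22420860)·502/2571 = 0.77579140·0.19525476 = 0.15147697.
SE(ȳ) = √(0.15147697) = 0.38920.

0.38920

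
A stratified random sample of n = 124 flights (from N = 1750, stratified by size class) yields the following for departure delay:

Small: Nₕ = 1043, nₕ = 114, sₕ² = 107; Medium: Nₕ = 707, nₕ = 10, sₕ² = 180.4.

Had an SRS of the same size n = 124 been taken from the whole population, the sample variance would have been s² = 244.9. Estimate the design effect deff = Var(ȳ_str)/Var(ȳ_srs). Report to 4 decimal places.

1.7437

Var(ȳ_str) = Σ Wₕ²(1−fₕ)sₕ²/nₕ with Wₕ = Nₕ/1750:
  Small: (1043/1750)²·(1−114/1043)·107/114 = 0.29696335
  Medium: (707/1750)²·(1−10/707)·180.4/10 = 2.90277
  → Var(ȳ_str) = 3.1997334.
Var(ȳ_srs) = (1 − 124/1750)·244.9/124 = 1.8350571.
deff = 3.1997334 / 1.8350571 = 1.7437.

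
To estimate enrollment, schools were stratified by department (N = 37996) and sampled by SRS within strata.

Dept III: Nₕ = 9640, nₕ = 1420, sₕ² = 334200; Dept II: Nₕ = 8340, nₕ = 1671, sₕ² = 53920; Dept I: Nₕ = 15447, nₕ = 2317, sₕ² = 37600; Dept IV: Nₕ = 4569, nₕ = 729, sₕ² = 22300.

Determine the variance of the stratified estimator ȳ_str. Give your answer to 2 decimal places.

16.81

Var(ȳ_str) = Σₕ Wₕ²(1 − fₕ)sₕ²/nₕ with Wₕ = Nₕ/N, N = 37996.
Dept III: Wₕ = 0.25371092; term = 0.25371092²·(1 − 0.14730290)·334200/1420 = 12.917878.
Dept II: Wₕ = 0.21949679; term = 0.21949679²·(1 − 0.20035971)·53920/1671 = 1.2431526.
Dept I: Wₕ = 0.40654279; term = 0.40654279²·(1 − 0.14999676)·37600/2317 = 2.2797904.
Dept IV: Wₕ = 0.12024950; term = 0.12024950²·(1 − 0.15955351)·22300/729 = 0.37175255.
Sum = 16.812574.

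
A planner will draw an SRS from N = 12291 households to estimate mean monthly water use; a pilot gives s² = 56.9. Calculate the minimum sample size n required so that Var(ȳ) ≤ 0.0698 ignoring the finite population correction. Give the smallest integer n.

816

Without fpc, n₀ = s²/D = 56.9/0.0698 = 815.1862.
Rounding up, n = 816.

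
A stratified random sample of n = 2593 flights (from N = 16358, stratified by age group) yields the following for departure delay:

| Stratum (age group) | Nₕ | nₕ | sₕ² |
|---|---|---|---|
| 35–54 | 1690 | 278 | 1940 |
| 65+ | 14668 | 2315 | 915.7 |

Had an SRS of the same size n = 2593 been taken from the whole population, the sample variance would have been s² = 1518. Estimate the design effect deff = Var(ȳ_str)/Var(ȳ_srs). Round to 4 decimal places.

Var(ȳ_str) = Σ Wₕ²(1−fₕ)sₕ²/nₕ with Wₕ = Nₕ/16358:
  35–54: (1690/16358)²·(1−278/1690)·1940/278 = 0.062232597
  65+: (14668/16358)²·(1−2315/14668)·915.7/2315 = 0.26784599
  → Var(ȳ_str) = 0.33007859.
Var(ȳ_srs) = (1 − 2593/16358)·1518/2593 = 0.49262366.
deff = 0.33007859 / 0.49262366 = 0.6700.

0.6700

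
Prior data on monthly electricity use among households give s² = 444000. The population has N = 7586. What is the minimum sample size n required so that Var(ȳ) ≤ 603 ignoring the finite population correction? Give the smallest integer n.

Without fpc, n₀ = s²/D = 444000/603 = 736.3184.
Rounding up, n = 737.

737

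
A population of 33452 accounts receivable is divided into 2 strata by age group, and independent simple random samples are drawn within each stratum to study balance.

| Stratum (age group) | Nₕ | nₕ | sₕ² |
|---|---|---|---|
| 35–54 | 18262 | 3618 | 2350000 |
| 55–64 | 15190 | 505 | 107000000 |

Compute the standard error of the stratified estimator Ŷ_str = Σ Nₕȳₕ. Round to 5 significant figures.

Var(Ŷ_str) = Σₕ Nₕ²(1 − fₕ)sₕ²/nₕ.
35–54: 18262²·(1 − 3618/18262)·2350000/3618 = 1.7370302 × 10^11.
55–64: 15190²·(1 − 505/15190)·107000000/505 = 4.7263309 × 10^13.
Sum = 4.7437012 × 10^13.
SE = √(4.7437012 × 10^13) = 6.8875 × 10^6.

6.8875 × 10^6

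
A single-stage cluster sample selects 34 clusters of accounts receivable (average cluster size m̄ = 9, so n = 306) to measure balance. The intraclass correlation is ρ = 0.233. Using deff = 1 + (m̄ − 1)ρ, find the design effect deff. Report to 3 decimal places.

2.864

deff = 1 + (9 − 1)·0.233 = 1 + 1.864 = 2.864.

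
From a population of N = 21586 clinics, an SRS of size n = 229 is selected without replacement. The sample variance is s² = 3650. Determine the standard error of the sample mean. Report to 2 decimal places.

Under SRS without replacement, Var(ȳ) = (1 − f)·s²/n with f = n/N = 229/21586 = 0.01060873.
Var(ȳ) = (1 − 0.01060873)·3650/229 = 0.98939127·15.938865 = 15.769774.
SE(ȳ) = √(15.769774) = 3.97.

3.97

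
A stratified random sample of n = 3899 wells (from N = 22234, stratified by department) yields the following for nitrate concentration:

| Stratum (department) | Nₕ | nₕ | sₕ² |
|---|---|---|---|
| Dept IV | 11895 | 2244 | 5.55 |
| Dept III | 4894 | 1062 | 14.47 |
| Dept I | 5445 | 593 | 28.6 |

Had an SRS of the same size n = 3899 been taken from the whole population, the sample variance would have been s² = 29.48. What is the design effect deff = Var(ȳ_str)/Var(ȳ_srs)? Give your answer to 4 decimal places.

0.5884

Var(ȳ_str) = Σ Wₕ²(1−fₕ)sₕ²/nₕ with Wₕ = Nₕ/22234:
  Dept IV: (11895/22234)²·(1−2244/11895)·5.55/2244 = 5.7434347 × 10^-4
  Dept III: (4894/22234)²·(1−1062/4894)·14.47/1062 = 5.1689017 × 10^-4
  Dept I: (5445/22234)²·(1−593/5445)·28.6/593 = 0.0025774771
  → Var(ȳ_str) = 0.0036687107.
Var(ȳ_srs) = (1 − 3899/22234)·29.48/3899 = 0.0062350158.
deff = 0.0036687107 / 0.0062350158 = 0.5884.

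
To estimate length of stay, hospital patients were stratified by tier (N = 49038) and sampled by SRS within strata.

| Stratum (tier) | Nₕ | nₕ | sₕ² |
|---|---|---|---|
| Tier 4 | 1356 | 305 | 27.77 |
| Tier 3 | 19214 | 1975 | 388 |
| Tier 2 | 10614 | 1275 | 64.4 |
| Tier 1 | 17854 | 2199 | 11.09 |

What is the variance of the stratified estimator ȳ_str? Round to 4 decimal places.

0.0298

Var(ȳ_str) = Σₕ Wₕ²(1 − fₕ)sₕ²/nₕ with Wₕ = Nₕ/N, N = 49038.
Tier 4: Wₕ = 0.02765202; term = 0.02765202²·(1 − 0.22492625)·27.77/305 = 5.3960125 × 10^-5.
Tier 3: Wₕ = 0.39181859; term = 0.39181859²·(1 − 0.10278963)·388/1975 = 0.027060074.
Tier 2: Wₕ = 0.21644439; term = 0.21644439²·(1 − 0.12012436)·64.4/1275 = 0.0020820428.
Tier 1: Wₕ = 0.36408500; term = 0.36408500²·(1 − 0.12316568)·11.09/2199 = 5.8617787 × 10^-4.
Sum = 0.029782255.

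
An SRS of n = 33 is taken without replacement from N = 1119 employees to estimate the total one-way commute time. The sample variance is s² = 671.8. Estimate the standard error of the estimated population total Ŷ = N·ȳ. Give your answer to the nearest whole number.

Var(Ŷ) = N²·Var(ȳ) = N²·(1 − n/N)·s²/n.
f = 33/1119 = 0.02949062; Var(ȳ) = 0.97050938·671.8/33 = 19.757218.
Var(Ŷ) = 1119² · 19.757218 = 2.4739218 × 10^7.
SE(Ŷ) = √(2.4739218 × 10^7) = 4974.

4974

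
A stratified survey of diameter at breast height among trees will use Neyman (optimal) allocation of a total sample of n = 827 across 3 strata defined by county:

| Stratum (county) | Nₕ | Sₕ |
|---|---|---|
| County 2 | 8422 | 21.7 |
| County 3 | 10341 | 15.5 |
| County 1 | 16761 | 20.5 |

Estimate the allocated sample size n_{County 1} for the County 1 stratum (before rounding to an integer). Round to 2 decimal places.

413.84

Neyman allocation: nₕ = n·NₕSₕ / Σⱼ NⱼSⱼ.
Σ NⱼSⱼ = 8422·21.7 + 10341·15.5 + 16761·20.5 = 686643.4.
n_{County 1} = 827·16761·20.5 / 686643.4 = 413.84.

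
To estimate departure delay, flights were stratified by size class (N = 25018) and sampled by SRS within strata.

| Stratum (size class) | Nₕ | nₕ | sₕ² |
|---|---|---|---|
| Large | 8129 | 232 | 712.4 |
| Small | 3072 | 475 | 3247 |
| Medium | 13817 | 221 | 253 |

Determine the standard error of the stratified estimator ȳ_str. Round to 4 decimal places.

Var(ȳ_str) = Σₕ Wₕ²(1 − fₕ)sₕ²/nₕ with Wₕ = Nₕ/N, N = 25018.
Large: Wₕ = 0.32492605; term = 0.32492605²·(1 − 0.02853980)·712.4/232 = 0.31494159.
Small: Wₕ = 0.12279159; term = 0.12279159²·(1 − 0.15462240)·3247/475 = 0.087131796.
Medium: Wₕ = 0.55228236; term = 0.55228236²·(1 − 0.01599479)·253/221 = 0.34359591.
Sum = 0.7456693.
SE = √(0.7456693) = 0.8635.

0.8635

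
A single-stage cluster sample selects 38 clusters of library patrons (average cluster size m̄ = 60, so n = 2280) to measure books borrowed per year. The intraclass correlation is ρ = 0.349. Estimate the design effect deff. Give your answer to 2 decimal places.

21.59

deff = 1 + (60 − 1)·0.349 = 1 + 20.591 = 21.591.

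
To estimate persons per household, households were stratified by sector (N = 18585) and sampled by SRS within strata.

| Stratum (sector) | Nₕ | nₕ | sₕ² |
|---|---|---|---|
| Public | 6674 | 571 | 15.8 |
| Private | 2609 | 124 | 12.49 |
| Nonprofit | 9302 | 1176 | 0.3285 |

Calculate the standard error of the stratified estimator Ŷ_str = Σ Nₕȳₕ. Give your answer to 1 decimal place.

Var(Ŷ_str) = Σₕ Nₕ²(1 − fₕ)sₕ²/nₕ.
Public: 6674²·(1 − 571/6674)·15.8/571 = 1.1270691 × 10^6.
Private: 2609²·(1 − 124/2609)·12.49/124 = 653042.17.
Nonprofit: 9302²·(1 − 1176/9302)·0.3285/1176 = 21114.52.
Sum = 1.8012258 × 10^6.
SE = √(1.8012258 × 10^6) = 1342.1.

1342.1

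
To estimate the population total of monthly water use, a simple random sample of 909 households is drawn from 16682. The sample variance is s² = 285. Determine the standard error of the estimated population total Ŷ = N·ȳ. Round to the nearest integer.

Var(Ŷ) = N²·Var(ȳ) = N²·(1 − n/N)·s²/n.
f = 909/16682 = 0.05448987; Var(ȳ) = 0.94551013·285/909 = 0.29644707.
Var(Ŷ) = 16682² · 0.29644707 = 8.2497995 × 10^7.
SE(Ŷ) = √(8.2497995 × 10^7) = 9083.

9083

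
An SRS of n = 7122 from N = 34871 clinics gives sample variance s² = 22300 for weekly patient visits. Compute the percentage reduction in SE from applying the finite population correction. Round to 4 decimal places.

f = n/N = 7122/34871 = 0.20423848.
SE_no-fpc = √(s²/n) = 1.7695036; SE_fpc = √((1−f)s²/n) = 1.5784939.
Ratio = √(1−f) = 0.89205466. Reduction = 100·(1 − 0.89205466) = 10.7945%.

10.7945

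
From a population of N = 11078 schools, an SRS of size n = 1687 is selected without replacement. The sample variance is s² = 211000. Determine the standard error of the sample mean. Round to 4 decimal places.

Under SRS without replacement, Var(ȳ) = (1 − f)·s²/n with f = n/N = 1687/11078 = 0.15228381.
Var(ȳ) = (1 − 0.15228381)·211000/1687 = 0.84771619·125.0741 = 106.02734.
SE(ȳ) = √(106.02734) = 10.2970.

10.2970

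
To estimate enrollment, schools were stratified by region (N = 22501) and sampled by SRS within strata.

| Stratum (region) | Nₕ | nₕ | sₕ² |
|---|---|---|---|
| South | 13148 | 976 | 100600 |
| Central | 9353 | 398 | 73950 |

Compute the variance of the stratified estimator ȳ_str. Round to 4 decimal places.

63.3186

Var(ȳ_str) = Σₕ Wₕ²(1 − fₕ)sₕ²/nₕ with Wₕ = Nₕ/N, N = 22501.
South: Wₕ = 0.58432959; term = 0.58432959²·(1 − 0.07423182)·100600/976 = 32.581132.
Central: Wₕ = 0.41567041; term = 0.41567041²·(1 − 0.04255319)·73950/398 = 30.737461.
Sum = 63.318593.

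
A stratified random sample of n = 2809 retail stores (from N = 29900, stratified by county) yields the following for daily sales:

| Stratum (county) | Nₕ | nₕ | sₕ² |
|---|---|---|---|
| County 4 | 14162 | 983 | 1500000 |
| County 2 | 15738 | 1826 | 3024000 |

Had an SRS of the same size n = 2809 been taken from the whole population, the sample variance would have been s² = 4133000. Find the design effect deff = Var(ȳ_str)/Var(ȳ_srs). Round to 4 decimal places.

0.5432

Var(ȳ_str) = Σ Wₕ²(1−fₕ)sₕ²/nₕ with Wₕ = Nₕ/29900:
  County 4: (14162/29900)²·(1−983/14162)·1500000/983 = 318.56819
  County 2: (15738/29900)²·(1−1826/15738)·3024000/1826 = 405.58114
  → Var(ȳ_str) = 724.14933.
Var(ȳ_srs) = (1 − 2809/29900)·4133000/2809 = 1333.1147.
deff = 724.14933 / 1333.1147 = 0.5432.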